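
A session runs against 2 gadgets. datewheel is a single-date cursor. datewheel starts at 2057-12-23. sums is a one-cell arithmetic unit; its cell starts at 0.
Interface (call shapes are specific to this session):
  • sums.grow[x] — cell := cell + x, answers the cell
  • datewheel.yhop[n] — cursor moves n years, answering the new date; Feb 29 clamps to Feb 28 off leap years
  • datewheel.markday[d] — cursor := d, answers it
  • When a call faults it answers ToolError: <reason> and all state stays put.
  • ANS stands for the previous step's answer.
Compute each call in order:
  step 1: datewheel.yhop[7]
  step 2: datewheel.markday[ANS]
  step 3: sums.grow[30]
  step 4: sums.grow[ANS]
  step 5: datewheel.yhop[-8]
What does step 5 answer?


Using datewheel.yhop with n=7, giving 2064-12-23.
I run datewheel.markday with d=ANS: 2064-12-23.
I try sums.grow with x=30: 30.
I try sums.grow with x=ANS, — result: 60.
I invoke datewheel.yhop with n=-8, yielding 2056-12-23.

Answer: 2056-12-23


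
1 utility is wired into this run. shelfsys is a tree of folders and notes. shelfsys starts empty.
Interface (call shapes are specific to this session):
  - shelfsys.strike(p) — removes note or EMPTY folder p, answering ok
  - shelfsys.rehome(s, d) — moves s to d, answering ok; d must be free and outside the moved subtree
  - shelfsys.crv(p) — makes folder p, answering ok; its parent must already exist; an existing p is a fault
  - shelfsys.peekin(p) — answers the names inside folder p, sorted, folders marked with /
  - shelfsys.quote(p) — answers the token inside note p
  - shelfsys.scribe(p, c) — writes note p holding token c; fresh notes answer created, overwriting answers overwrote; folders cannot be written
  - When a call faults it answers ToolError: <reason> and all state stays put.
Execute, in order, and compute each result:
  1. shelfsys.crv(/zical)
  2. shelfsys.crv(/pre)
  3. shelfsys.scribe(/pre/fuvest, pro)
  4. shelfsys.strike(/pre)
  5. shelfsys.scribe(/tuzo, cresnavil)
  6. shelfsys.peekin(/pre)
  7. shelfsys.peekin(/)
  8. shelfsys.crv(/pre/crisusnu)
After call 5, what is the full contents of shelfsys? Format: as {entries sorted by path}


! 1. shelfsys.crv(/zical) ~> ok
! 2. shelfsys.crv(/pre) ~> ok
! 3. shelfsys.scribe(/pre/fuvest, pro) ~> created
! 4. shelfsys.strike(/pre) ~> ToolError: not empty
! 5. shelfsys.scribe(/tuzo, cresnavil) ~> created
! 6. shelfsys.peekin(/pre) ~> [fuvest]
! 7. shelfsys.peekin(/) ~> [pre/, tuzo, zical/]
! 8. shelfsys.crv(/pre/crisusnu) ~> ok

Answer: {pre/, pre/fuvest=pro, tuzo=cresnavil, zical/}


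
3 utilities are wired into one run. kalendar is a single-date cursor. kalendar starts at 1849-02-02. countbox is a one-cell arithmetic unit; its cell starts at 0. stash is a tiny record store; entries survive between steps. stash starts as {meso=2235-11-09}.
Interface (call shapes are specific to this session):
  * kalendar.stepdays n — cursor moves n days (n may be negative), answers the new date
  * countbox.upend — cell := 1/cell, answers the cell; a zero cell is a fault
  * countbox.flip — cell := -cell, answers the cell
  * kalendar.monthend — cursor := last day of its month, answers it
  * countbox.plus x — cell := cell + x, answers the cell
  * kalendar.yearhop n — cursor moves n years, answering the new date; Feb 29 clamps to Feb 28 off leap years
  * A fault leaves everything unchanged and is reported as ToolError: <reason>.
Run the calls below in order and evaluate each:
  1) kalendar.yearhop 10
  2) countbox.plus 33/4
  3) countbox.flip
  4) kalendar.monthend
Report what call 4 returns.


I call yearhop with n='10', — result: 1859-02-02.
I run plus with x='33/4', and see 33/4.
I call flip(): -33/4.
Using monthend, — result: 1859-02-28.

Answer: 1859-02-28


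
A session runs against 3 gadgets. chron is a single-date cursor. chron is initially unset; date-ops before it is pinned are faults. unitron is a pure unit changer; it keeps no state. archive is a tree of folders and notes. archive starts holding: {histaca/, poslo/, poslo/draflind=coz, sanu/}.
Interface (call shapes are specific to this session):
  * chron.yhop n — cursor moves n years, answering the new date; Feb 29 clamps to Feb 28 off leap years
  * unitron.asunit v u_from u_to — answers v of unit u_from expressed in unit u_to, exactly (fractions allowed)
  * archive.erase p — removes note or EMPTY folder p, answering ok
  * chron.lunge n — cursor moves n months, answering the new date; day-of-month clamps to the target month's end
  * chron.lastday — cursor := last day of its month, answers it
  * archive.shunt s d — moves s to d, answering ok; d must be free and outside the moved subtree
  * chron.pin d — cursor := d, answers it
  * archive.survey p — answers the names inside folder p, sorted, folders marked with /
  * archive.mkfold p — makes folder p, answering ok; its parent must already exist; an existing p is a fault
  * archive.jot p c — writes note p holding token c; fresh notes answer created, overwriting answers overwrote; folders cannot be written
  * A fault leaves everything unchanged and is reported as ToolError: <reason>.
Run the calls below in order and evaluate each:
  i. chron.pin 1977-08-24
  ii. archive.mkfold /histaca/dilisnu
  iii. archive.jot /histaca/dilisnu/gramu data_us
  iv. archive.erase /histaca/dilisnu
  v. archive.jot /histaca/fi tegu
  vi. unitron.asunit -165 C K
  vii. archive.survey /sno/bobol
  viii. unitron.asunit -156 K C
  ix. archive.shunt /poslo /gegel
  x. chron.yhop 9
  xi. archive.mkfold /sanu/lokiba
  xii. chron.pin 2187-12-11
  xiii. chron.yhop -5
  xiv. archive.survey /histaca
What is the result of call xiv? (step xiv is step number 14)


Answer: [dilisnu/, fi]

Derivation:
==> chron.pin(d: 1977-08-24)
<== 1977-08-24
==> archive.mkfold(p: /histaca/dilisnu)
<== ok
==> archive.jot(p: /histaca/dilisnu/gramu, c: data_us)
<== created
==> archive.erase(p: /histaca/dilisnu)
<== ToolError: not empty
==> archive.jot(p: /histaca/fi, c: tegu)
<== created
==> unitron.asunit(v: -165, u_from: C, u_to: K)
<== 2163/20
==> archive.survey(p: /sno/bobol)
<== ToolError: not found
==> unitron.asunit(v: -156, u_from: K, u_to: C)
<== -8583/20
==> archive.shunt(s: /poslo, d: /gegel)
<== ok
==> chron.yhop(n: 9)
<== 1986-08-24
==> archive.mkfold(p: /sanu/lokiba)
<== ok
==> chron.pin(d: 2187-12-11)
<== 2187-12-11
==> chron.yhop(n: -5)
<== 2182-12-11
==> archive.survey(p: /histaca)
<== [dilisnu/, fi]


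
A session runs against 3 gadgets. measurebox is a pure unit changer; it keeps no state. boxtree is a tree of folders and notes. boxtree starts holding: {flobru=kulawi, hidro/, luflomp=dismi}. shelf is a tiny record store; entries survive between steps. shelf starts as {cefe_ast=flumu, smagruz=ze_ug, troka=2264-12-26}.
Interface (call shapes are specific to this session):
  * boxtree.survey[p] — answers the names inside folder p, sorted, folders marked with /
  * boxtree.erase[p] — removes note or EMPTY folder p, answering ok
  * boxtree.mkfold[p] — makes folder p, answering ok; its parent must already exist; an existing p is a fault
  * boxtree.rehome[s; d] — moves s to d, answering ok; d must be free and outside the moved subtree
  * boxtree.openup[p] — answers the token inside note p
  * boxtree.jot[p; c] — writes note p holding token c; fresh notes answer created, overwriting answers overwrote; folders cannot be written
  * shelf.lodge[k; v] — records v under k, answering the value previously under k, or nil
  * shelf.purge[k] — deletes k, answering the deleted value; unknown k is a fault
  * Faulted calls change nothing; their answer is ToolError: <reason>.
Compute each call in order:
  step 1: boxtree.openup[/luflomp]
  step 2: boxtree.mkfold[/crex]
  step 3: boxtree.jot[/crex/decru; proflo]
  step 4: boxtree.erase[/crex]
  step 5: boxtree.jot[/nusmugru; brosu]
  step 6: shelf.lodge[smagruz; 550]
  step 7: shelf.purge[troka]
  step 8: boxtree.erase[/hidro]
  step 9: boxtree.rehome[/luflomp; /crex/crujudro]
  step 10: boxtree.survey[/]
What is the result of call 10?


Calling boxtree.openup with p: /luflomp, yielding dismi.
I run boxtree.mkfold with p: /crex, and observe ok.
I call boxtree.jot with p: /crex/decru, c: proflo, — result: created.
I invoke boxtree.erase with p: /crex, → ToolError: not empty.
I run boxtree.jot with p: /nusmugru, c: brosu, and observe created.
I call shelf.lodge with k: smagruz, v: 550, — result: ze_ug.
I invoke shelf.purge with k: troka, yielding 2264-12-26.
Invoking boxtree.erase with p: /hidro, — result: ok.
I try boxtree.rehome with s: /luflomp, d: /crex/crujudro, which returns ok.
I use boxtree.survey with p: /, yielding [crex/, flobru, nusmugru].

Answer: [crex/, flobru, nusmugru]


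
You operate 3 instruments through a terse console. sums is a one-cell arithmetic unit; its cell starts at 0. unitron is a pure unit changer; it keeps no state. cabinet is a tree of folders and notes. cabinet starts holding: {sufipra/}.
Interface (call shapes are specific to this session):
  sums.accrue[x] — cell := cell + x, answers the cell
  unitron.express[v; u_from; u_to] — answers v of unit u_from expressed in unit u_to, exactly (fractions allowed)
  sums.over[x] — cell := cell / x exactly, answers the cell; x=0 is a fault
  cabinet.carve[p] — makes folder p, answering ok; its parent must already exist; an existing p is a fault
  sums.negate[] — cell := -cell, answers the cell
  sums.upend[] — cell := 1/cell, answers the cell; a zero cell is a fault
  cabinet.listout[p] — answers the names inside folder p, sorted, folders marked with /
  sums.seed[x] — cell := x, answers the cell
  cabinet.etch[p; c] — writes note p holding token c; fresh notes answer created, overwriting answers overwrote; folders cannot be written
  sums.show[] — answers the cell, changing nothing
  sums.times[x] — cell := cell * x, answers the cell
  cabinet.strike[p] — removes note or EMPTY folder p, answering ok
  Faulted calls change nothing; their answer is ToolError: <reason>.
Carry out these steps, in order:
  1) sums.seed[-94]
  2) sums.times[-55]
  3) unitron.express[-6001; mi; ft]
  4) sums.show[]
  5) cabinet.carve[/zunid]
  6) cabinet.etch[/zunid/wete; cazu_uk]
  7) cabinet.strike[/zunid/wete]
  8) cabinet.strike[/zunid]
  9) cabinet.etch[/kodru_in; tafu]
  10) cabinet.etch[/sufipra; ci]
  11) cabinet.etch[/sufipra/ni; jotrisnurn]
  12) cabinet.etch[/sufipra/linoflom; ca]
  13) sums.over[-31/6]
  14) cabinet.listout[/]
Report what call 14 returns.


Answer: [kodru_in, sufipra/]

Derivation:
I call sums.seed on x: -94, yielding -94.
Now I run sums.times on x: -55, yielding 5170.
Now I run unitron.express on v: -6001, u_from: mi, u_to: ft, → -31685280.
I invoke sums.show, — result: 5170.
I run cabinet.carve on p: /zunid, and see ok.
Now I run cabinet.etch on p: /zunid/wete, c: cazu_uk, and get created.
Then cabinet.strike on p: /zunid/wete, giving ok.
I run cabinet.strike on p: /zunid, and observe ok.
I try cabinet.etch on p: /kodru_in, c: tafu, — result: created.
Calling cabinet.etch on p: /sufipra, c: ci, which returns ToolError: is a directory.
Next I call cabinet.etch on p: /sufipra/ni, c: jotrisnurn, → created.
Next I call cabinet.etch on p: /sufipra/linoflom, c: ca, and get created.
I use sums.over on x: -31/6, → -31020/31.
Invoking cabinet.listout on p: /: [kodru_in, sufipra/].


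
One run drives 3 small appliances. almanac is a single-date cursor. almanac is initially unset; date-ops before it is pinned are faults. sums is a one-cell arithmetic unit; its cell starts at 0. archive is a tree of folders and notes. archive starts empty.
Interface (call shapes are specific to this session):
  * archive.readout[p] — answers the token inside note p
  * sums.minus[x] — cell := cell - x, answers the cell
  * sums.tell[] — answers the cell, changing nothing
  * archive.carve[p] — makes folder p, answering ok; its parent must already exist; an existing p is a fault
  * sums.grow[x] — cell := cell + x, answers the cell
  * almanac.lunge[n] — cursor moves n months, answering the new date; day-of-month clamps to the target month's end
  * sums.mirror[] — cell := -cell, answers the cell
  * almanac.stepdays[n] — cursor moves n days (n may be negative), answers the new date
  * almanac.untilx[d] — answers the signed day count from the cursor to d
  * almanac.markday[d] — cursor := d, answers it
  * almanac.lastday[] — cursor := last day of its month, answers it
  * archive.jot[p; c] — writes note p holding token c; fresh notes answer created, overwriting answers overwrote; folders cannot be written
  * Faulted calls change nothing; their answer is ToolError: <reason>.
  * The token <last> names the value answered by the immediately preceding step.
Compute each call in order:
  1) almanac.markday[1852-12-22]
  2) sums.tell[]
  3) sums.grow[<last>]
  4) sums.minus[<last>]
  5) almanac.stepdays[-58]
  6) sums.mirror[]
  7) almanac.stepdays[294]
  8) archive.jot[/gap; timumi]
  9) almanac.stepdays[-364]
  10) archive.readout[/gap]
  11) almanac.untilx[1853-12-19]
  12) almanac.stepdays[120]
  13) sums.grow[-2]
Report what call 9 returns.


Answer: 1852-08-16

Derivation:
==> almanac.markday(d→1852-12-22)
<== 1852-12-22
==> sums.tell()
<== 0
==> sums.grow(x→<last>)
<== 0
==> sums.minus(x→<last>)
<== 0
==> almanac.stepdays(n→-58)
<== 1852-10-25
==> sums.mirror()
<== 0
==> almanac.stepdays(n→294)
<== 1853-08-15
==> archive.jot(p→/gap, c→timumi)
<== created
==> almanac.stepdays(n→-364)
<== 1852-08-16
==> archive.readout(p→/gap)
<== timumi
==> almanac.untilx(d→1853-12-19)
<== 490
==> almanac.stepdays(n→120)
<== 1852-12-14
==> sums.grow(x→-2)
<== -2


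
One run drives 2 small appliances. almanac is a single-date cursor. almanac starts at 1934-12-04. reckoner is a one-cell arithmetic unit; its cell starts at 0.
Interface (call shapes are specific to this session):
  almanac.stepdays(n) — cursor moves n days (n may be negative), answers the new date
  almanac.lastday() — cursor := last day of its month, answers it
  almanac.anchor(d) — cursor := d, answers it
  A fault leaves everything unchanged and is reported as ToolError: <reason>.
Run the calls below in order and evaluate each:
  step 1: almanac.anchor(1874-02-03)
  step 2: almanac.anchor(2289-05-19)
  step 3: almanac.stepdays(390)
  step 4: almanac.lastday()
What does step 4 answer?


>> almanac.anchor(1874-02-03)
<< 1874-02-03
>> almanac.anchor(2289-05-19)
<< 2289-05-19
>> almanac.stepdays(390)
<< 2290-06-13
>> almanac.lastday()
<< 2290-06-30

Answer: 2290-06-30


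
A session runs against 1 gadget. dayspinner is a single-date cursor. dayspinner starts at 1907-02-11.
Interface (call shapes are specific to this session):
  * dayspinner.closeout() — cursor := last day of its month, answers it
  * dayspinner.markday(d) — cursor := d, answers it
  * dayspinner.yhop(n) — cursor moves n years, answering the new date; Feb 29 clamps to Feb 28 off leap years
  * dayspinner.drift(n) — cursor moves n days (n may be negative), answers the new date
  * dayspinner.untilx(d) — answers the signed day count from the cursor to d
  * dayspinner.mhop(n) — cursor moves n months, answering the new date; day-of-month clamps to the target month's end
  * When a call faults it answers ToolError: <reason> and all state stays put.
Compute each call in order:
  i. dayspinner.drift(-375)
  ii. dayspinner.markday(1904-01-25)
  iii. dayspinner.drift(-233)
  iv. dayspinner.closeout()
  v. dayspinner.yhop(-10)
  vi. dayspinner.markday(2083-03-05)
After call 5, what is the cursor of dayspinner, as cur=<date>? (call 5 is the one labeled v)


Answer: cur=1893-06-30

Derivation:
// 1. drift(n='-375') == 1906-02-01
// 2. markday(d='1904-01-25') == 1904-01-25
// 3. drift(n='-233') == 1903-06-06
// 4. closeout() == 1903-06-30
// 5. yhop(n='-10') == 1893-06-30
// 6. markday(d='2083-03-05') == 2083-03-05


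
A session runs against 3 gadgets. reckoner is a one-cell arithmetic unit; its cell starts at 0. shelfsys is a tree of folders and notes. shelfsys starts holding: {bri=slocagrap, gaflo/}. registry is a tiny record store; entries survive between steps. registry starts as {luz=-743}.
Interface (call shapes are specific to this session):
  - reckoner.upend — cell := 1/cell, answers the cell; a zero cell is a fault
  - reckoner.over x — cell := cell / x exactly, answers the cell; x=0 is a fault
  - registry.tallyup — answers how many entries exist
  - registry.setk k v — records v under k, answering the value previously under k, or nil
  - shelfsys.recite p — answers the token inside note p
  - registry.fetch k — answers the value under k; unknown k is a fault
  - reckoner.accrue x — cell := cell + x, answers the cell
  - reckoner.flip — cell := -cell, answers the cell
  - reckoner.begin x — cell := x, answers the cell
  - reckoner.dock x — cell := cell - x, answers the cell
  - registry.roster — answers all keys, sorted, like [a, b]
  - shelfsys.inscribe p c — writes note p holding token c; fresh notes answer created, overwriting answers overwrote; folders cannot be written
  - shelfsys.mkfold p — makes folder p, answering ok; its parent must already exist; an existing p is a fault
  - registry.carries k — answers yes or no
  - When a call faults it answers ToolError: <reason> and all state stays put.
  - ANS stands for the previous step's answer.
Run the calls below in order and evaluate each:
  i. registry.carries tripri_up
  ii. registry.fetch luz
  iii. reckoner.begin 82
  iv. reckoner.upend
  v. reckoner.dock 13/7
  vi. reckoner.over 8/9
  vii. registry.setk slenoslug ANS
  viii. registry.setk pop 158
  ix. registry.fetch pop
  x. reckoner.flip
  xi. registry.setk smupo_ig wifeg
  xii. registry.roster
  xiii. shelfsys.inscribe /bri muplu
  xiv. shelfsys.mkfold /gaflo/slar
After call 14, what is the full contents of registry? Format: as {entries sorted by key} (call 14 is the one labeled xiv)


Answer: {luz=-743, pop=158, slenoslug=-9531/4592, smupo_ig=wifeg}

Derivation:
==> registry.carries(k→tripri_up)
<== no
==> registry.fetch(k→luz)
<== -743
==> reckoner.begin(x→82)
<== 82
==> reckoner.upend()
<== 1/82
==> reckoner.dock(x→13/7)
<== -1059/574
==> reckoner.over(x→8/9)
<== -9531/4592
==> registry.setk(k→slenoslug, v→ANS)
<== nil
==> registry.setk(k→pop, v→158)
<== nil
==> registry.fetch(k→pop)
<== 158
==> reckoner.flip()
<== 9531/4592
==> registry.setk(k→smupo_ig, v→wifeg)
<== nil
==> registry.roster()
<== [luz, pop, slenoslug, smupo_ig]
==> shelfsys.inscribe(p→/bri, c→muplu)
<== overwrote
==> shelfsys.mkfold(p→/gaflo/slar)
<== ok


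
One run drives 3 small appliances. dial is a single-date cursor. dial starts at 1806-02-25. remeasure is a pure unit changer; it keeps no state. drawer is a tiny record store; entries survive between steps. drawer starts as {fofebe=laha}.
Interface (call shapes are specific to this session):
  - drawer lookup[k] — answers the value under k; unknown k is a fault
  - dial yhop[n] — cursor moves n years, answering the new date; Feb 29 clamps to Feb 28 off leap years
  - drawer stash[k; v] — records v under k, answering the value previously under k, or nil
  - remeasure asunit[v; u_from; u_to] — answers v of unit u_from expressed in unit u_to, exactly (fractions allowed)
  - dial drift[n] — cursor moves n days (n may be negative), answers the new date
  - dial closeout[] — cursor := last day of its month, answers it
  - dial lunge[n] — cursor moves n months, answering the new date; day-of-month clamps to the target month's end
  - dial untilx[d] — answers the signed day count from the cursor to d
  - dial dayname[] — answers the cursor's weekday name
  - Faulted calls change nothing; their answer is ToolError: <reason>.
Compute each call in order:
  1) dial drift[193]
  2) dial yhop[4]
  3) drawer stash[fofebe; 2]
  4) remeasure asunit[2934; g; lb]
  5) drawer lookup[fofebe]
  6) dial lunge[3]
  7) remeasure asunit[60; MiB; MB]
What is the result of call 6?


I invoke dial drift with n: 193, giving 1806-09-06.
Now I run dial yhop with n: 4, yielding 1810-09-06.
Invoking drawer stash with k: fofebe, v: 2, which returns laha.
I try remeasure asunit with v: 2934, u_from: g, u_to: lb, giving 293400000/45359237.
I call drawer lookup with k: fofebe: 2.
Now I run dial lunge with n: 3, and see 1810-12-06.
Then remeasure asunit with v: 60, u_from: MiB, u_to: MB, — result: 196608/3125.

Answer: 1810-12-06


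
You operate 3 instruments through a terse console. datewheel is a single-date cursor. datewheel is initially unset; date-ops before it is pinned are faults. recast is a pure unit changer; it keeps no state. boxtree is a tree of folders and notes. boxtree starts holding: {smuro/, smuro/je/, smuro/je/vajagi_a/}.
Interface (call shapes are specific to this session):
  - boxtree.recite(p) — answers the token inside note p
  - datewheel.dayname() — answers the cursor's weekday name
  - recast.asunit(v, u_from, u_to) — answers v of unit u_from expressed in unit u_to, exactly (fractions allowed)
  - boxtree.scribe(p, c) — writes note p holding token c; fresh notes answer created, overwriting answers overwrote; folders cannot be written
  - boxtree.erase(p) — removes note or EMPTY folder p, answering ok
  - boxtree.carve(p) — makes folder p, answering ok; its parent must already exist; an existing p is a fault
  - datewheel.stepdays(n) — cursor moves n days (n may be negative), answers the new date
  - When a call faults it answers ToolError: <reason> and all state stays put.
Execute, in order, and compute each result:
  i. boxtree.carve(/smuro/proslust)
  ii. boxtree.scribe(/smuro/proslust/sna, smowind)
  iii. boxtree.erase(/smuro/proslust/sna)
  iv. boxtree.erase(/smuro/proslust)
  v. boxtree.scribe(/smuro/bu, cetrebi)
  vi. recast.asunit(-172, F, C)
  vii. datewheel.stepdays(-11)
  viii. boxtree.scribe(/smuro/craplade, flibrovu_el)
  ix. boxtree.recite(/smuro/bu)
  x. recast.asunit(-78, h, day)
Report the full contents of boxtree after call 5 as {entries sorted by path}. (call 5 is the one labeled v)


Answer: {smuro/, smuro/bu=cetrebi, smuro/je/, smuro/je/vajagi_a/}

Derivation:
·→ boxtree.carve(p: /smuro/proslust)
·← ok
·→ boxtree.scribe(p: /smuro/proslust/sna, c: smowind)
·← created
·→ boxtree.erase(p: /smuro/proslust/sna)
·← ok
·→ boxtree.erase(p: /smuro/proslust)
·← ok
·→ boxtree.scribe(p: /smuro/bu, c: cetrebi)
·← created
·→ recast.asunit(v: -172, u_from: F, u_to: C)
·← -340/3
·→ datewheel.stepdays(n: -11)
·← ToolError: no date set
·→ boxtree.scribe(p: /smuro/craplade, c: flibrovu_el)
·← created
·→ boxtree.recite(p: /smuro/bu)
·← cetrebi
·→ recast.asunit(v: -78, u_from: h, u_to: day)
·← -13/4


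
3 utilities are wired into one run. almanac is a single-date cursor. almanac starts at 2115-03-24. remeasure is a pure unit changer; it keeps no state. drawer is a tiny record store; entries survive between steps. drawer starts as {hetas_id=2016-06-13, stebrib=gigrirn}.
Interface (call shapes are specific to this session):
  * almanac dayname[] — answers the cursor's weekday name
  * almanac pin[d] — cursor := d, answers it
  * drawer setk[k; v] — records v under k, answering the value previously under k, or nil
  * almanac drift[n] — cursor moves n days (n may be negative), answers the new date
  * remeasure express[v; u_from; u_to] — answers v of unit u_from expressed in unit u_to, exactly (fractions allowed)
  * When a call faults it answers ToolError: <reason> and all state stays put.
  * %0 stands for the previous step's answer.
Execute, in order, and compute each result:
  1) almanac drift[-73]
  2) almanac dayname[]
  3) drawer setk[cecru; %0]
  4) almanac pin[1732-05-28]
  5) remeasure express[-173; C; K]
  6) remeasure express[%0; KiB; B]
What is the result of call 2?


Answer: Thursday

Derivation:
% almanac drift n=-73
  2115-01-10
% almanac dayname
  Thursday
% drawer setk k=cecru v=%0
  nil
% almanac pin d=1732-05-28
  1732-05-28
% remeasure express v=-173 u_from=C u_to=K
  2003/20
% remeasure express v=%0 u_from=KiB u_to=B
  512768/5


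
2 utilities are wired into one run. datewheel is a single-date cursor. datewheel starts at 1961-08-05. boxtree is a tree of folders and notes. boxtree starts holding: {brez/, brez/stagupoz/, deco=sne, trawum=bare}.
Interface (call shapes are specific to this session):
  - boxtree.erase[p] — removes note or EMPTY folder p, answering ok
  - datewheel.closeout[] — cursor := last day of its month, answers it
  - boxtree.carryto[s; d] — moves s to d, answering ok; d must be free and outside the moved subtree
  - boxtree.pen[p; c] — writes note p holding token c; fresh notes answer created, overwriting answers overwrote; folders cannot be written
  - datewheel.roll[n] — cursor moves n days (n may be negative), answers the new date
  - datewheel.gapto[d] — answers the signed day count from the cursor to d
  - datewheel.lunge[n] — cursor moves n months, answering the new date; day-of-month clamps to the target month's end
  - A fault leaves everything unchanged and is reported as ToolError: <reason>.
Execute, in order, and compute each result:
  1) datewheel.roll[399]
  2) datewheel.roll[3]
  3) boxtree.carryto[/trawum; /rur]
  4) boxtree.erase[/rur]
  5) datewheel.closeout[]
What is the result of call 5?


Answer: 1962-09-30

Derivation:
Step: datewheel.roll[n='399']
Result: 1962-09-08
Step: datewheel.roll[n='3']
Result: 1962-09-11
Step: boxtree.carryto[s='/trawum'; d='/rur']
Result: ok
Step: boxtree.erase[p='/rur']
Result: ok
Step: datewheel.closeout[]
Result: 1962-09-30


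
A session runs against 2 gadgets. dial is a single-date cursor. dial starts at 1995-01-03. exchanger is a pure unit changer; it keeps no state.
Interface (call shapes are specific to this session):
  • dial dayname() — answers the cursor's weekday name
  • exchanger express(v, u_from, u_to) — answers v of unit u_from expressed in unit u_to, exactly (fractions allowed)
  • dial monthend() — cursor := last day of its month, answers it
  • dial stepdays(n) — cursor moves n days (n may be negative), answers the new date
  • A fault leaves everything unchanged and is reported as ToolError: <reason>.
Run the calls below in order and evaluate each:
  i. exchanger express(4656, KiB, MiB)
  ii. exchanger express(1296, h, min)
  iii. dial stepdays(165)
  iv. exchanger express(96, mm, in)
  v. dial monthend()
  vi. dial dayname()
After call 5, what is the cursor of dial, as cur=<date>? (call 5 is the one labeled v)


Answer: cur=1995-06-30

Derivation:
Invoking exchanger express(4656, KiB, MiB), and see 291/64.
Calling exchanger express(1296, h, min), — result: 77760.
I invoke dial stepdays(165): 1995-06-17.
I try exchanger express(96, mm, in), giving 480/127.
I run dial monthend, and observe 1995-06-30.
I use dial dayname(), yielding Friday.


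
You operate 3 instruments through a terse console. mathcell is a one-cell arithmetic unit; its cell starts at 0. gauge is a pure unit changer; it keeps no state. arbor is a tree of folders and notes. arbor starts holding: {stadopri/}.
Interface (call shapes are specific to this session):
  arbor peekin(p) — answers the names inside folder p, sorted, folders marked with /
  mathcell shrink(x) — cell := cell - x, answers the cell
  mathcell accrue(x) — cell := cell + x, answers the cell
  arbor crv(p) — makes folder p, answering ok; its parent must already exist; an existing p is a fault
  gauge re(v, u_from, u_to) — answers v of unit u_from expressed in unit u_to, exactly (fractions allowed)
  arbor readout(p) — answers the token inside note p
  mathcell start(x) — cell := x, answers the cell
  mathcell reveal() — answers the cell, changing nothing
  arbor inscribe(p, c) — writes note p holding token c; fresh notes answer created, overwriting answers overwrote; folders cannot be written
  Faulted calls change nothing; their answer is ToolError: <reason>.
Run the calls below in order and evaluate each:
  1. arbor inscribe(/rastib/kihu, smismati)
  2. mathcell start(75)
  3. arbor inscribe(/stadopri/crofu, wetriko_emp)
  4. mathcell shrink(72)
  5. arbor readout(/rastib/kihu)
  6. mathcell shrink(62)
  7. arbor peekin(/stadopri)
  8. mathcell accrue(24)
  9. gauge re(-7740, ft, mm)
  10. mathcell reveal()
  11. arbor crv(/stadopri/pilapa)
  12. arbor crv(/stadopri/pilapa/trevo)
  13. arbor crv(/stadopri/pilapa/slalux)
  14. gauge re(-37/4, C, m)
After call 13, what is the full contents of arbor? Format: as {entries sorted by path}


Answer: {stadopri/, stadopri/crofu=wetriko_emp, stadopri/pilapa/, stadopri/pilapa/slalux/, stadopri/pilapa/trevo/}

Derivation:
;; 1. arbor inscribe(p='/rastib/kihu', c='smismati') -> ToolError: no parent
;; 2. mathcell start(x='75') -> 75
;; 3. arbor inscribe(p='/stadopri/crofu', c='wetriko_emp') -> created
;; 4. mathcell shrink(x='72') -> 3
;; 5. arbor readout(p='/rastib/kihu') -> ToolError: not found
;; 6. mathcell shrink(x='62') -> -59
;; 7. arbor peekin(p='/stadopri') -> [crofu]
;; 8. mathcell accrue(x='24') -> -35
;; 9. gauge re(v='-7740', u_from='ft', u_to='mm') -> -2359152
;; 10. mathcell reveal() -> -35
;; 11. arbor crv(p='/stadopri/pilapa') -> ok
;; 12. arbor crv(p='/stadopri/pilapa/trevo') -> ok
;; 13. arbor crv(p='/stadopri/pilapa/slalux') -> ok
;; 14. gauge re(v='-37/4', u_from='C', u_to='m') -> ToolError: incompatible units


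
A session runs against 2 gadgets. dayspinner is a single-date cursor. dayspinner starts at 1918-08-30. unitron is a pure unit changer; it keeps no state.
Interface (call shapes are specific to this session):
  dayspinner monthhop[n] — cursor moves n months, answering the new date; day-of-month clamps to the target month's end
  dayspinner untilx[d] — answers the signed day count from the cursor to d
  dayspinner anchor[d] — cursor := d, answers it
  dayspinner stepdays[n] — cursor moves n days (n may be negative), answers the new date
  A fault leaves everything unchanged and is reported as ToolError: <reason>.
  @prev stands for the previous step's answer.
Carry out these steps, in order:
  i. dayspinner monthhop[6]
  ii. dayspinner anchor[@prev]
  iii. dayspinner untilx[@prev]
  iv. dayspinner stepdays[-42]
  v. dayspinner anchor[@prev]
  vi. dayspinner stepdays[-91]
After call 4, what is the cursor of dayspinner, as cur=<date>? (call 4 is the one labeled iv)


Answer: cur=1919-01-17

Derivation:
% dayspinner monthhop n='6'
[out] 1919-02-28
% dayspinner anchor d='@prev'
[out] 1919-02-28
% dayspinner untilx d='@prev'
[out] 0
% dayspinner stepdays n='-42'
[out] 1919-01-17
% dayspinner anchor d='@prev'
[out] 1919-01-17
% dayspinner stepdays n='-91'
[out] 1918-10-18


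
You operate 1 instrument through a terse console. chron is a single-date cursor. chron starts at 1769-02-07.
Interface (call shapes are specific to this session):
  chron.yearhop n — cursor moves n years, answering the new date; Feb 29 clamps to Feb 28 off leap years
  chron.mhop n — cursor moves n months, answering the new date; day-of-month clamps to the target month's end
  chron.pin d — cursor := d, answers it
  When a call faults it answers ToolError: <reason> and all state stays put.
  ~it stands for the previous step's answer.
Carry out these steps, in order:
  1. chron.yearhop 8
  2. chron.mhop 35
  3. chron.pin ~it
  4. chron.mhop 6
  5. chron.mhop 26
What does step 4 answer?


Answer: 1780-07-07

Derivation:
CALL chron.yearhop[n='8']
RET  1777-02-07
CALL chron.mhop[n='35']
RET  1780-01-07
CALL chron.pin[d='~it']
RET  1780-01-07
CALL chron.mhop[n='6']
RET  1780-07-07
CALL chron.mhop[n='26']
RET  1782-09-07


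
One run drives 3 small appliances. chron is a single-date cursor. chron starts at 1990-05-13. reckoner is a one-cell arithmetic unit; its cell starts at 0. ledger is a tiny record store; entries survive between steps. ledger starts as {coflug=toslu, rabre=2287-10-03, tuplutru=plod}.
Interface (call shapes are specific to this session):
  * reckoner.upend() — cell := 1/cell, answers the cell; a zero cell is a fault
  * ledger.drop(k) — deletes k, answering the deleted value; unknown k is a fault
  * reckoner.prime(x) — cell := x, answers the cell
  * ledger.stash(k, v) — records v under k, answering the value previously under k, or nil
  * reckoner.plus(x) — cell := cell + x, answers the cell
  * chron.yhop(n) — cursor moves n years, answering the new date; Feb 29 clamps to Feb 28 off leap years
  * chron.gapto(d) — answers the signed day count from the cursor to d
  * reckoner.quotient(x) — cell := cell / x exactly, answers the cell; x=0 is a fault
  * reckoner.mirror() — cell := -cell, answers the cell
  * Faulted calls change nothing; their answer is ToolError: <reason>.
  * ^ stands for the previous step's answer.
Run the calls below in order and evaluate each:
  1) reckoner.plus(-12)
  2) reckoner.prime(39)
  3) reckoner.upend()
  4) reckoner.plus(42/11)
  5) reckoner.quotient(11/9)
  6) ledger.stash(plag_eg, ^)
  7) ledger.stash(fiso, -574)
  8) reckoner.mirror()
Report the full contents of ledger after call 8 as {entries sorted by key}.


Answer: {coflug=toslu, fiso=-574, plag_eg=4947/1573, rabre=2287-10-03, tuplutru=plod}

Derivation:
-- 1. plus(-12) == -12
-- 2. prime(39) == 39
-- 3. upend() == 1/39
-- 4. plus(42/11) == 1649/429
-- 5. quotient(11/9) == 4947/1573
-- 6. stash(plag_eg, ^) == nil
-- 7. stash(fiso, -574) == nil
-- 8. mirror() == -4947/1573


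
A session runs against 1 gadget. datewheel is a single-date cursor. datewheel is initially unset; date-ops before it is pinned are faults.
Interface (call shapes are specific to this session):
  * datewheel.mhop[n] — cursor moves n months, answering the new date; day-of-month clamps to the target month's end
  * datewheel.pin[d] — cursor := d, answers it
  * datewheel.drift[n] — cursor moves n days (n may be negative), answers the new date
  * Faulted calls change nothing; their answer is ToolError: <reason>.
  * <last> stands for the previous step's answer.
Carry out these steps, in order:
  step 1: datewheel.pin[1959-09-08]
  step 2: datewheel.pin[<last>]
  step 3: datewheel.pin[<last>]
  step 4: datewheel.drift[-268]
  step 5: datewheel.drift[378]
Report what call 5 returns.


I try datewheel.pin passing d: 1959-09-08, giving 1959-09-08.
Calling datewheel.pin passing d: <last>, and get 1959-09-08.
I try datewheel.pin passing d: <last>, yielding 1959-09-08.
Then datewheel.drift passing n: -268: 1958-12-14.
Next I call datewheel.drift passing n: 378: 1959-12-27.

Answer: 1959-12-27


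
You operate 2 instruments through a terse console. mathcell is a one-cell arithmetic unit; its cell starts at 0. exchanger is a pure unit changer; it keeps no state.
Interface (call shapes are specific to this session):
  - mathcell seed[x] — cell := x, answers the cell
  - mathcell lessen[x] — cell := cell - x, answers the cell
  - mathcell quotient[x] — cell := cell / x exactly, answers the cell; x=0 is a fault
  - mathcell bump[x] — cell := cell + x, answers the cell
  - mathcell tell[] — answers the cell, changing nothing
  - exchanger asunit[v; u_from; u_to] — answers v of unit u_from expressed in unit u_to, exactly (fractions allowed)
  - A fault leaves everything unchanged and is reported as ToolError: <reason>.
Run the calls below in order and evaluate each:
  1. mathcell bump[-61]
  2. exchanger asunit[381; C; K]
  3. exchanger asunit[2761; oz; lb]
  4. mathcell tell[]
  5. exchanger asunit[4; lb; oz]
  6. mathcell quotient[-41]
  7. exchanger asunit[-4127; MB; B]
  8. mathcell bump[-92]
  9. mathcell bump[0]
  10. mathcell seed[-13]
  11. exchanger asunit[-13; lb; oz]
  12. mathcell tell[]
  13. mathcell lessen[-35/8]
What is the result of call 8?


Answer: -3711/41

Derivation:
-> mathcell bump(x→-61)
<- -61
-> exchanger asunit(v→381, u_from→C, u_to→K)
<- 13083/20
-> exchanger asunit(v→2761, u_from→oz, u_to→lb)
<- 2761/16
-> mathcell tell()
<- -61
-> exchanger asunit(v→4, u_from→lb, u_to→oz)
<- 64
-> mathcell quotient(x→-41)
<- 61/41
-> exchanger asunit(v→-4127, u_from→MB, u_to→B)
<- -4127000000
-> mathcell bump(x→-92)
<- -3711/41
-> mathcell bump(x→0)
<- -3711/41
-> mathcell seed(x→-13)
<- -13
-> exchanger asunit(v→-13, u_from→lb, u_to→oz)
<- -208
-> mathcell tell()
<- -13
-> mathcell lessen(x→-35/8)
<- -69/8


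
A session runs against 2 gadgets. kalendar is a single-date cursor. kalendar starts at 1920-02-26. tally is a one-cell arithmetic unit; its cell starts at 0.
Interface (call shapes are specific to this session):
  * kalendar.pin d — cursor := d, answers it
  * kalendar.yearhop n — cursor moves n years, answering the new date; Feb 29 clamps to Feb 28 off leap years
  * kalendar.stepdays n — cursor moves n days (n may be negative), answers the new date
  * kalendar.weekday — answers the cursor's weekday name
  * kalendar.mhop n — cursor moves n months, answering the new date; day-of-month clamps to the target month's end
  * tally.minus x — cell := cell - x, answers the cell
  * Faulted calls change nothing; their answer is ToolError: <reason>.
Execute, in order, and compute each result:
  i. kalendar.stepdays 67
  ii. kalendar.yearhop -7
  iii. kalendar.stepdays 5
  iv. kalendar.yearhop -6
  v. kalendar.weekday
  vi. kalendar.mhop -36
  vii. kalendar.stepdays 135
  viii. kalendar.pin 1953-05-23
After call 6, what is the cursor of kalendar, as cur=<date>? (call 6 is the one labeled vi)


$ kalendar.stepdays n='67'
  1920-05-03
$ kalendar.yearhop n='-7'
  1913-05-03
$ kalendar.stepdays n='5'
  1913-05-08
$ kalendar.yearhop n='-6'
  1907-05-08
$ kalendar.weekday
  Wednesday
$ kalendar.mhop n='-36'
  1904-05-08
$ kalendar.stepdays n='135'
  1904-09-20
$ kalendar.pin d='1953-05-23'
  1953-05-23

Answer: cur=1904-05-08


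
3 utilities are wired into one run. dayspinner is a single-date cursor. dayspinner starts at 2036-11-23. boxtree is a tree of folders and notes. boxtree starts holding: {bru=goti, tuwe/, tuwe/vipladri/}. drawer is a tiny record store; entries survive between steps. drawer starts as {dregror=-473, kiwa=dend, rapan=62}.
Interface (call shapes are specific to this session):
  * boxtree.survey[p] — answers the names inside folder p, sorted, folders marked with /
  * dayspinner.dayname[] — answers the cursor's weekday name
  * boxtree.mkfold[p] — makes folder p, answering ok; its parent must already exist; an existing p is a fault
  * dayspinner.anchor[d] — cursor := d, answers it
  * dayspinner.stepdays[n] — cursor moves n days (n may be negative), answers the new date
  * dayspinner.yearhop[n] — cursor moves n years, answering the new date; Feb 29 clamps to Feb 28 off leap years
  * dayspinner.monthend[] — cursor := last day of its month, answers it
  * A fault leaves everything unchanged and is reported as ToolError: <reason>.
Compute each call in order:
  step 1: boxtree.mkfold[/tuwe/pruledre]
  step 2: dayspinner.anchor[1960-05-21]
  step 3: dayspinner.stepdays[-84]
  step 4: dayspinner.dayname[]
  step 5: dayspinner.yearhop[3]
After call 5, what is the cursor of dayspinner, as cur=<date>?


-- 1. boxtree.mkfold(p=/tuwe/pruledre) == ok
-- 2. dayspinner.anchor(d=1960-05-21) == 1960-05-21
-- 3. dayspinner.stepdays(n=-84) == 1960-02-27
-- 4. dayspinner.dayname() == Saturday
-- 5. dayspinner.yearhop(n=3) == 1963-02-27

Answer: cur=1963-02-27


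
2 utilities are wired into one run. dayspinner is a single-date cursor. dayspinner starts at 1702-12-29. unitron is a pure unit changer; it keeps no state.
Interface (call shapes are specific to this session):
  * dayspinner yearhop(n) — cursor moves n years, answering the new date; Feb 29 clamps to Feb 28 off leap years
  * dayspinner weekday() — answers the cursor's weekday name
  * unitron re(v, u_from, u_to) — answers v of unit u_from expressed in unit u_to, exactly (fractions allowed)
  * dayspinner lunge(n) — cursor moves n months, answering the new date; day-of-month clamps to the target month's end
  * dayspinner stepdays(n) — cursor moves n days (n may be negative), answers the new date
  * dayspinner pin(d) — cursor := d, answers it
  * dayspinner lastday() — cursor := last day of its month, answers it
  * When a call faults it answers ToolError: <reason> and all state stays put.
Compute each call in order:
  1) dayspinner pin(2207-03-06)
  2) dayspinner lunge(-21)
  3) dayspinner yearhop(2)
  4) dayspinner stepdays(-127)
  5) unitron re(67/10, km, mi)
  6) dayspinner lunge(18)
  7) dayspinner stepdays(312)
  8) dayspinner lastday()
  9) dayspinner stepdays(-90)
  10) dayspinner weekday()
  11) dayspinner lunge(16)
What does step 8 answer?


Next I call dayspinner pin on d: 2207-03-06, and get 2207-03-06.
Invoking dayspinner lunge on n: -21, yielding 2205-06-06.
Invoking dayspinner yearhop on n: 2, and observe 2207-06-06.
Using dayspinner stepdays on n: -127, — result: 2207-01-30.
Using unitron re on v: 67/10, u_from: km, u_to: mi: 209375/50292.
I try dayspinner lunge on n: 18, and observe 2208-07-30.
I run dayspinner stepdays on n: 312, giving 2209-06-07.
Next I call dayspinner lastday(): 2209-06-30.
I invoke dayspinner stepdays on n: -90, and get 2209-04-01.
Then dayspinner weekday, — result: Saturday.
Calling dayspinner lunge on n: 16, — result: 2210-08-01.

Answer: 2209-06-30
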